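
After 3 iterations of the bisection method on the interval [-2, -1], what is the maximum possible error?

Bisection error bound: |error| ≤ (b-a)/2^n
|error| ≤ (-1 - (-2))/2^3 = 1/2^3
|error| ≤ 0.1250000000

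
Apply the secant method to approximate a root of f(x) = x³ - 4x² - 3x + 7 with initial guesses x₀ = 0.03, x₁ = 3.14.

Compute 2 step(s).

f(x) = x³ - 4x² - 3x + 7
x₀ = 0.03, x₁ = 3.14

Secant formula: x_{n+1} = x_n - f(x_n)(x_n - x_{n-1})/(f(x_n) - f(x_{n-1}))

Iteration 1:
  f(0.030000) = 6.906427
  f(3.140000) = -10.899256
  x_2 = 3.140000 - (-10.899256)×(3.140000 - 0.030000)/(-10.899256 - 6.906427)
       = 1.236300
Iteration 2:
  f(3.140000) = -10.899256
  f(1.236300) = -0.933040
  x_3 = 1.236300 - (-0.933040)×(1.236300 - 3.140000)/(-0.933040 - (-10.899256))
       = 1.058075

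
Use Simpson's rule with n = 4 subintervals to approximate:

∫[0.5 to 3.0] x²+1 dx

f(x) = x²+1
a = 0.5, b = 3.0, n = 4
h = (b - a)/n = 0.625000

Simpson's rule: (h/3)[f(x₀) + 4f(x₁) + 2f(x₂) + ... + f(xₙ)]

x_0 = 0.5000, f(x_0) = 1.250000, coefficient = 1
x_1 = 1.1250, f(x_1) = 2.265625, coefficient = 4
x_2 = 1.7500, f(x_2) = 4.062500, coefficient = 2
x_3 = 2.3750, f(x_3) = 6.640625, coefficient = 4
x_4 = 3.0000, f(x_4) = 10.000000, coefficient = 1

I ≈ (0.625000/3) × 55.000000 = 11.458333
Exact value: 11.458333
Error: 0.000000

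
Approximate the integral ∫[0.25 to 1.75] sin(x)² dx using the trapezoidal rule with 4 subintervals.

f(x) = sin(x)²
a = 0.25, b = 1.75, n = 4
h = (b - a)/n = 0.375000

Trapezoidal rule: (h/2)[f(x₀) + 2f(x₁) + 2f(x₂) + ... + f(xₙ)]

x_0 = 0.2500, f(x_0) = 0.061209, coefficient = 1
x_1 = 0.6250, f(x_1) = 0.342339, coefficient = 2
x_2 = 1.0000, f(x_2) = 0.708073, coefficient = 2
x_3 = 1.3750, f(x_3) = 0.962151, coefficient = 2
x_4 = 1.7500, f(x_4) = 0.968228, coefficient = 1

I ≈ (0.375000/2) × 5.054564 = 0.947731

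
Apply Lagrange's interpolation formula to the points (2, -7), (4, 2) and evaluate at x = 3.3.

Lagrange interpolation formula:
P(x) = Σ yᵢ × Lᵢ(x)
where Lᵢ(x) = Π_{j≠i} (x - xⱼ)/(xᵢ - xⱼ)

L_0(3.3) = (3.3 - 4)/(2 - 4) = 0.350000
L_1(3.3) = (3.3 - 2)/(4 - 2) = 0.650000

P(3.3) = (-7)×L_0(3.3) + 2×L_1(3.3)
P(3.3) = -1.150000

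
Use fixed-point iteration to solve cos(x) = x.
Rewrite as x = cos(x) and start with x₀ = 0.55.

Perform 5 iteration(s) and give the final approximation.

Equation: cos(x) = x
Fixed-point form: x = cos(x)
x₀ = 0.55

x_1 = g(0.550000) = 0.852525
x_2 = g(0.852525) = 0.658084
x_3 = g(0.658084) = 0.791165
x_4 = g(0.791165) = 0.703017
x_5 = g(0.703017) = 0.762895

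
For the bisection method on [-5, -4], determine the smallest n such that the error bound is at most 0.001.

We need (b-a)/2^n ≤ 0.001
(-4 - (-5))/2^n ≤ 0.001
1/2^n ≤ 0.001
2^n ≥ 1000
n ≥ log₂(1000) = 9.97
n ≥ 10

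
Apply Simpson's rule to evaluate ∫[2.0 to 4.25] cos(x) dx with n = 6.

f(x) = cos(x)
a = 2.0, b = 4.25, n = 6
h = (b - a)/n = 0.375000

Simpson's rule: (h/3)[f(x₀) + 4f(x₁) + 2f(x₂) + ... + f(xₙ)]

x_0 = 2.0000, f(x_0) = -0.416147, coefficient = 1
x_1 = 2.3750, f(x_1) = -0.720278, coefficient = 4
x_2 = 2.7500, f(x_2) = -0.924302, coefficient = 2
x_3 = 3.1250, f(x_3) = -0.999862, coefficient = 4
x_4 = 3.5000, f(x_4) = -0.936457, coefficient = 2
x_5 = 3.8750, f(x_5) = -0.742898, coefficient = 4
x_6 = 4.2500, f(x_6) = -0.446087, coefficient = 1

I ≈ (0.375000/3) × -14.435907 = -1.804488
Exact value: -1.804287
Error: 0.000202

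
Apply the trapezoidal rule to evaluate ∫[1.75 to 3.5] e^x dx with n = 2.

f(x) = e^x
a = 1.75, b = 3.5, n = 2
h = (b - a)/n = 0.875000

Trapezoidal rule: (h/2)[f(x₀) + 2f(x₁) + 2f(x₂) + ... + f(xₙ)]

x_0 = 1.7500, f(x_0) = 5.754603, coefficient = 1
x_1 = 2.6250, f(x_1) = 13.804574, coefficient = 2
x_2 = 3.5000, f(x_2) = 33.115452, coefficient = 1

I ≈ (0.875000/2) × 66.479203 = 29.084651
Exact value: 27.360849
Error: 1.723802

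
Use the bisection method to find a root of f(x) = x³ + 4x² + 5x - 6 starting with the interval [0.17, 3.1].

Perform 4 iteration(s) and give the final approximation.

f(x) = x³ + 4x² + 5x - 6
Initial interval: [0.17, 3.1]

Iteration 1:
  c_1 = (0.170000 + 3.100000)/2 = 1.635000
  f(c_1) = f(1.635000) = 17.238623
  f(a) × f(c) < 0, new interval: [0.170000, 1.635000]
Iteration 2:
  c_2 = (0.170000 + 1.635000)/2 = 0.902500
  f(c_2) = f(0.902500) = 2.505617
  f(a) × f(c) < 0, new interval: [0.170000, 0.902500]
Iteration 3:
  c_3 = (0.170000 + 0.902500)/2 = 0.536250
  f(c_3) = f(0.536250) = -2.014288
  f(a) × f(c) ≥ 0, new interval: [0.536250, 0.902500]
Iteration 4:
  c_4 = (0.536250 + 0.902500)/2 = 0.719375
  f(c_4) = f(0.719375) = 0.039153
  f(a) × f(c) < 0, new interval: [0.536250, 0.719375]

After 4 iteration(s), the approximation is c_4 = 0.719375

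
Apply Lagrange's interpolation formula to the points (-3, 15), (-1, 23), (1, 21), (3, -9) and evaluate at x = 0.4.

Lagrange interpolation formula:
P(x) = Σ yᵢ × Lᵢ(x)
where Lᵢ(x) = Π_{j≠i} (x - xⱼ)/(xᵢ - xⱼ)

L_0(0.4) = (0.4 - (-1))/(-3 - (-1)) × (0.4 - 1)/(-3 - 1) × (0.4 - 3)/(-3 - 3) = -0.045500
L_1(0.4) = (0.4 - (-3))/(-1 - (-3)) × (0.4 - 1)/(-1 - 1) × (0.4 - 3)/(-1 - 3) = 0.331500
L_2(0.4) = (0.4 - (-3))/(1 - (-3)) × (0.4 - (-1))/(1 - (-1)) × (0.4 - 3)/(1 - 3) = 0.773500
L_3(0.4) = (0.4 - (-3))/(3 - (-3)) × (0.4 - (-1))/(3 - (-1)) × (0.4 - 1)/(3 - 1) = -0.059500

P(0.4) = 15×L_0(0.4) + 23×L_1(0.4) + 21×L_2(0.4) + (-9)×L_3(0.4)
P(0.4) = 23.721000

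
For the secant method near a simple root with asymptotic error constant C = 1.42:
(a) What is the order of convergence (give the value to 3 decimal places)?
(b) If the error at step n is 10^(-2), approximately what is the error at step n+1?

(a) Secant method has superlinear convergence with order φ = (1+√5)/2 ≈ 1.618.
    This means |e_{n+1}| ≈ C|e_n|^1.618.

(b) With |e_n| = 10^(-2) and C = 1.42:
    |e_{n+1}| ≈ 1.42 × (10^(-2))^1.618 = 1.42 × 10^(-3.24)

(a) ≈ 1.618 (golden ratio); (b) |e_{n+1}| ≈ 8.246e-04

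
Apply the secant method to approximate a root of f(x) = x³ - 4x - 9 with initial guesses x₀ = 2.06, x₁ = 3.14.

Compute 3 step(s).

f(x) = x³ - 4x - 9
x₀ = 2.06, x₁ = 3.14

Secant formula: x_{n+1} = x_n - f(x_n)(x_n - x_{n-1})/(f(x_n) - f(x_{n-1}))

Iteration 1:
  f(2.060000) = -8.498184
  f(3.140000) = 9.399144
  x_2 = 3.140000 - 9.399144×(3.140000 - 2.060000)/(9.399144 - (-8.498184))
       = 2.572816
Iteration 2:
  f(3.140000) = 9.399144
  f(2.572816) = -2.260809
  x_3 = 2.572816 - (-2.260809)×(2.572816 - 3.140000)/(-2.260809 - 9.399144)
       = 2.682790
Iteration 3:
  f(2.572816) = -2.260809
  f(2.682790) = -0.422142
  x_4 = 2.682790 - (-0.422142)×(2.682790 - 2.572816)/(-0.422142 - (-2.260809))
       = 2.708040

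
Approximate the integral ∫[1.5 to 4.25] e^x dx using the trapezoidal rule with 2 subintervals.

f(x) = e^x
a = 1.5, b = 4.25, n = 2
h = (b - a)/n = 1.375000

Trapezoidal rule: (h/2)[f(x₀) + 2f(x₁) + 2f(x₂) + ... + f(xₙ)]

x_0 = 1.5000, f(x_0) = 4.481689, coefficient = 1
x_1 = 2.8750, f(x_1) = 17.725424, coefficient = 2
x_2 = 4.2500, f(x_2) = 70.105412, coefficient = 1

I ≈ (1.375000/2) × 110.037950 = 75.651090
Exact value: 65.623723
Error: 10.027367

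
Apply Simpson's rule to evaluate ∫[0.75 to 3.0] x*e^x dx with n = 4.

f(x) = x*e^x
a = 0.75, b = 3.0, n = 4
h = (b - a)/n = 0.562500

Simpson's rule: (h/3)[f(x₀) + 4f(x₁) + 2f(x₂) + ... + f(xₙ)]

x_0 = 0.7500, f(x_0) = 1.587750, coefficient = 1
x_1 = 1.3125, f(x_1) = 4.876529, coefficient = 4
x_2 = 1.8750, f(x_2) = 12.226536, coefficient = 2
x_3 = 2.4375, f(x_3) = 27.895710, coefficient = 4
x_4 = 3.0000, f(x_4) = 60.256611, coefficient = 1

I ≈ (0.562500/3) × 217.386390 = 40.759948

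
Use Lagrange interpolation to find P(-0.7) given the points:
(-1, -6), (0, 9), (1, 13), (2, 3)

Lagrange interpolation formula:
P(x) = Σ yᵢ × Lᵢ(x)
where Lᵢ(x) = Π_{j≠i} (x - xⱼ)/(xᵢ - xⱼ)

L_0(-0.7) = (-0.7 - 0)/(-1 - 0) × (-0.7 - 1)/(-1 - 1) × (-0.7 - 2)/(-1 - 2) = 0.535500
L_1(-0.7) = (-0.7 - (-1))/(0 - (-1)) × (-0.7 - 1)/(0 - 1) × (-0.7 - 2)/(0 - 2) = 0.688500
L_2(-0.7) = (-0.7 - (-1))/(1 - (-1)) × (-0.7 - 0)/(1 - 0) × (-0.7 - 2)/(1 - 2) = -0.283500
L_3(-0.7) = (-0.7 - (-1))/(2 - (-1)) × (-0.7 - 0)/(2 - 0) × (-0.7 - 1)/(2 - 1) = 0.059500

P(-0.7) = (-6)×L_0(-0.7) + 9×L_1(-0.7) + 13×L_2(-0.7) + 3×L_3(-0.7)
P(-0.7) = -0.523500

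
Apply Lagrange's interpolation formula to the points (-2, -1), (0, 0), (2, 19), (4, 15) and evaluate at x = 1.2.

Lagrange interpolation formula:
P(x) = Σ yᵢ × Lᵢ(x)
where Lᵢ(x) = Π_{j≠i} (x - xⱼ)/(xᵢ - xⱼ)

L_0(1.2) = (1.2 - 0)/(-2 - 0) × (1.2 - 2)/(-2 - 2) × (1.2 - 4)/(-2 - 4) = -0.056000
L_1(1.2) = (1.2 - (-2))/(0 - (-2)) × (1.2 - 2)/(0 - 2) × (1.2 - 4)/(0 - 4) = 0.448000
L_2(1.2) = (1.2 - (-2))/(2 - (-2)) × (1.2 - 0)/(2 - 0) × (1.2 - 4)/(2 - 4) = 0.672000
L_3(1.2) = (1.2 - (-2))/(4 - (-2)) × (1.2 - 0)/(4 - 0) × (1.2 - 2)/(4 - 2) = -0.064000

P(1.2) = (-1)×L_0(1.2) + 0×L_1(1.2) + 19×L_2(1.2) + 15×L_3(1.2)
P(1.2) = 11.864000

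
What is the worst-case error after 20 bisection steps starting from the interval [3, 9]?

Bisection error bound: |error| ≤ (b-a)/2^n
|error| ≤ (9 - 3)/2^20 = 6/2^20
|error| ≤ 0.0000057220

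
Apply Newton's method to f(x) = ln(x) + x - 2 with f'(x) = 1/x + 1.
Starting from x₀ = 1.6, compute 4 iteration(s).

f(x) = ln(x) + x - 2
f'(x) = 1/x + 1
x₀ = 1.6

Newton-Raphson formula: x_{n+1} = x_n - f(x_n)/f'(x_n)

Iteration 1:
  f(1.600000) = 0.070004
  f'(1.600000) = 1.625000
  x_1 = 1.600000 - 0.070004/1.625000 = 1.556921
Iteration 2:
  f(1.556921) = -0.000369
  f'(1.556921) = 1.642293
  x_2 = 1.556921 - (-0.000369)/1.642293 = 1.557146
Iteration 3:
  f(1.557146) = 0.000000
  f'(1.557146) = 1.642201
  x_3 = 1.557146 - 0.000000/1.642201 = 1.557146
Iteration 4:
  f(1.557146) = 0.000000
  f'(1.557146) = 1.642201
  x_4 = 1.557146 - 0.000000/1.642201 = 1.557146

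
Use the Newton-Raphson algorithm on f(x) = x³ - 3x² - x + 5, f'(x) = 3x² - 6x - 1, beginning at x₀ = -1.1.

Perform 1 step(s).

f(x) = x³ - 3x² - x + 5
f'(x) = 3x² - 6x - 1
x₀ = -1.1

Newton-Raphson formula: x_{n+1} = x_n - f(x_n)/f'(x_n)

Iteration 1:
  f(-1.100000) = 1.139000
  f'(-1.100000) = 9.230000
  x_1 = -1.100000 - 1.139000/9.230000 = -1.223402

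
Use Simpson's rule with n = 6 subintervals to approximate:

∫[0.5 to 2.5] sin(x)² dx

f(x) = sin(x)²
a = 0.5, b = 2.5, n = 6
h = (b - a)/n = 0.333333

Simpson's rule: (h/3)[f(x₀) + 4f(x₁) + 2f(x₂) + ... + f(xₙ)]

x_0 = 0.5000, f(x_0) = 0.229849, coefficient = 1
x_1 = 0.8333, f(x_1) = 0.547862, coefficient = 4
x_2 = 1.1667, f(x_2) = 0.845379, coefficient = 2
x_3 = 1.5000, f(x_3) = 0.994996, coefficient = 4
x_4 = 1.8333, f(x_4) = 0.932643, coefficient = 2
x_5 = 2.1667, f(x_5) = 0.685022, coefficient = 4
x_6 = 2.5000, f(x_6) = 0.358169, coefficient = 1

I ≈ (0.333333/3) × 13.055581 = 1.450620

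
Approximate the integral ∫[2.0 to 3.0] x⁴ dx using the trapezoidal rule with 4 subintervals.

f(x) = x⁴
a = 2.0, b = 3.0, n = 4
h = (b - a)/n = 0.250000

Trapezoidal rule: (h/2)[f(x₀) + 2f(x₁) + 2f(x₂) + ... + f(xₙ)]

x_0 = 2.0000, f(x_0) = 16.000000, coefficient = 1
x_1 = 2.2500, f(x_1) = 25.628906, coefficient = 2
x_2 = 2.5000, f(x_2) = 39.062500, coefficient = 2
x_3 = 2.7500, f(x_3) = 57.191406, coefficient = 2
x_4 = 3.0000, f(x_4) = 81.000000, coefficient = 1

I ≈ (0.250000/2) × 340.765625 = 42.595703
Exact value: 42.200000
Error: 0.395703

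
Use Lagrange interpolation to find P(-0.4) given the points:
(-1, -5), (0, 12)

Lagrange interpolation formula:
P(x) = Σ yᵢ × Lᵢ(x)
where Lᵢ(x) = Π_{j≠i} (x - xⱼ)/(xᵢ - xⱼ)

L_0(-0.4) = (-0.4 - 0)/(-1 - 0) = 0.400000
L_1(-0.4) = (-0.4 - (-1))/(0 - (-1)) = 0.600000

P(-0.4) = (-5)×L_0(-0.4) + 12×L_1(-0.4)
P(-0.4) = 5.200000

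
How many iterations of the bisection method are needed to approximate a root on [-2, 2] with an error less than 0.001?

We need (b-a)/2^n ≤ 0.001
(2 - (-2))/2^n ≤ 0.001
4/2^n ≤ 0.001
2^n ≥ 4000
n ≥ log₂(4000) = 11.97
n ≥ 12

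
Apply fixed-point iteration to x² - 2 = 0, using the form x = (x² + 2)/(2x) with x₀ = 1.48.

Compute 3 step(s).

Equation: x² - 2 = 0
Fixed-point form: x = (x² + 2)/(2x)
x₀ = 1.48

x_1 = g(1.480000) = 1.415676
x_2 = g(1.415676) = 1.414214
x_3 = g(1.414214) = 1.414214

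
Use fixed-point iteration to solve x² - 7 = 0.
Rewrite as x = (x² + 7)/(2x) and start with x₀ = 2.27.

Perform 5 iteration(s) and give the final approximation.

Equation: x² - 7 = 0
Fixed-point form: x = (x² + 7)/(2x)
x₀ = 2.27

x_1 = g(2.270000) = 2.676850
x_2 = g(2.676850) = 2.645932
x_3 = g(2.645932) = 2.645751
x_4 = g(2.645751) = 2.645751
x_5 = g(2.645751) = 2.645751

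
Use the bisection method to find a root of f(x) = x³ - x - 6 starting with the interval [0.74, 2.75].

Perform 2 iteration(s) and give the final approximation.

f(x) = x³ - x - 6
Initial interval: [0.74, 2.75]

Iteration 1:
  c_1 = (0.740000 + 2.750000)/2 = 1.745000
  f(c_1) = f(1.745000) = -2.431431
  f(a) × f(c) ≥ 0, new interval: [1.745000, 2.750000]
Iteration 2:
  c_2 = (1.745000 + 2.750000)/2 = 2.247500
  f(c_2) = f(2.247500) = 3.105198
  f(a) × f(c) < 0, new interval: [1.745000, 2.247500]

After 2 iteration(s), the approximation is c_2 = 2.247500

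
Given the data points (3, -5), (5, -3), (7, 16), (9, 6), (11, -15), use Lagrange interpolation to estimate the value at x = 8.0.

Lagrange interpolation formula:
P(x) = Σ yᵢ × Lᵢ(x)
where Lᵢ(x) = Π_{j≠i} (x - xⱼ)/(xᵢ - xⱼ)

L_0(8.0) = (8.0 - 5)/(3 - 5) × (8.0 - 7)/(3 - 7) × (8.0 - 9)/(3 - 9) × (8.0 - 11)/(3 - 11) = 0.023438
L_1(8.0) = (8.0 - 3)/(5 - 3) × (8.0 - 7)/(5 - 7) × (8.0 - 9)/(5 - 9) × (8.0 - 11)/(5 - 11) = -0.156250
L_2(8.0) = (8.0 - 3)/(7 - 3) × (8.0 - 5)/(7 - 5) × (8.0 - 9)/(7 - 9) × (8.0 - 11)/(7 - 11) = 0.703125
L_3(8.0) = (8.0 - 3)/(9 - 3) × (8.0 - 5)/(9 - 5) × (8.0 - 7)/(9 - 7) × (8.0 - 11)/(9 - 11) = 0.468750
L_4(8.0) = (8.0 - 3)/(11 - 3) × (8.0 - 5)/(11 - 5) × (8.0 - 7)/(11 - 7) × (8.0 - 9)/(11 - 9) = -0.039062

P(8.0) = (-5)×L_0(8.0) + (-3)×L_1(8.0) + 16×L_2(8.0) + 6×L_3(8.0) + (-15)×L_4(8.0)
P(8.0) = 15.000000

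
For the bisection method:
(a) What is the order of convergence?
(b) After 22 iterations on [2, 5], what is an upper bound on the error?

(a) Bisection has linear (order 1) convergence; the error is halved each step.

(b) Error bound = (b-a)/2^n = (5 - 2)/2^{22}
    = 3/2^{22}

(a) 1 (linear); (b) error ≤ 7.15e-07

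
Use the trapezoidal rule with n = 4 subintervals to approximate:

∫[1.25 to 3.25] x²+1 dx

f(x) = x²+1
a = 1.25, b = 3.25, n = 4
h = (b - a)/n = 0.500000

Trapezoidal rule: (h/2)[f(x₀) + 2f(x₁) + 2f(x₂) + ... + f(xₙ)]

x_0 = 1.2500, f(x_0) = 2.562500, coefficient = 1
x_1 = 1.7500, f(x_1) = 4.062500, coefficient = 2
x_2 = 2.2500, f(x_2) = 6.062500, coefficient = 2
x_3 = 2.7500, f(x_3) = 8.562500, coefficient = 2
x_4 = 3.2500, f(x_4) = 11.562500, coefficient = 1

I ≈ (0.500000/2) × 51.500000 = 12.875000
Exact value: 12.791667
Error: 0.083333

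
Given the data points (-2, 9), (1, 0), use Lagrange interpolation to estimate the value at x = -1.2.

Lagrange interpolation formula:
P(x) = Σ yᵢ × Lᵢ(x)
where Lᵢ(x) = Π_{j≠i} (x - xⱼ)/(xᵢ - xⱼ)

L_0(-1.2) = (-1.2 - 1)/(-2 - 1) = 0.733333
L_1(-1.2) = (-1.2 - (-2))/(1 - (-2)) = 0.266667

P(-1.2) = 9×L_0(-1.2) + 0×L_1(-1.2)
P(-1.2) = 6.600000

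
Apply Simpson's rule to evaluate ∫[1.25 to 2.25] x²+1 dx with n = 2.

f(x) = x²+1
a = 1.25, b = 2.25, n = 2
h = (b - a)/n = 0.500000

Simpson's rule: (h/3)[f(x₀) + 4f(x₁) + 2f(x₂) + ... + f(xₙ)]

x_0 = 1.2500, f(x_0) = 2.562500, coefficient = 1
x_1 = 1.7500, f(x_1) = 4.062500, coefficient = 4
x_2 = 2.2500, f(x_2) = 6.062500, coefficient = 1

I ≈ (0.500000/3) × 24.875000 = 4.145833
Exact value: 4.145833
Error: 0.000000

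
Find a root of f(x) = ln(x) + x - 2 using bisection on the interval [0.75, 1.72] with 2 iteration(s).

f(x) = ln(x) + x - 2
Initial interval: [0.75, 1.72]

Iteration 1:
  c_1 = (0.750000 + 1.720000)/2 = 1.235000
  f(c_1) = f(1.235000) = -0.553929
  f(a) × f(c) ≥ 0, new interval: [1.235000, 1.720000]
Iteration 2:
  c_2 = (1.235000 + 1.720000)/2 = 1.477500
  f(c_2) = f(1.477500) = -0.132149
  f(a) × f(c) ≥ 0, new interval: [1.477500, 1.720000]

After 2 iteration(s), the approximation is c_2 = 1.477500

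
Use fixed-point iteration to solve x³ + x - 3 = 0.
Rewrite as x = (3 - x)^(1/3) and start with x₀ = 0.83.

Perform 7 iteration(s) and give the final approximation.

Equation: x³ + x - 3 = 0
Fixed-point form: x = (3 - x)^(1/3)
x₀ = 0.83

x_1 = g(0.830000) = 1.294653
x_2 = g(1.294653) = 1.194733
x_3 = g(1.194733) = 1.217626
x_4 = g(1.217626) = 1.212457
x_5 = g(1.212457) = 1.213628
x_6 = g(1.213628) = 1.213363
x_7 = g(1.213363) = 1.213423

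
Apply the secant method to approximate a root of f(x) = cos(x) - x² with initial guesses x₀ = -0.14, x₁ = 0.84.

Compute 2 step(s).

f(x) = cos(x) - x²
x₀ = -0.14, x₁ = 0.84

Secant formula: x_{n+1} = x_n - f(x_n)(x_n - x_{n-1})/(f(x_n) - f(x_{n-1}))

Iteration 1:
  f(-0.140000) = 0.970616
  f(0.840000) = -0.038137
  x_2 = 0.840000 - (-0.038137)×(0.840000 - (-0.140000))/(-0.038137 - 0.970616)
       = 0.802950
Iteration 2:
  f(0.840000) = -0.038137
  f(0.802950) = 0.049859
  x_3 = 0.802950 - 0.049859×(0.802950 - 0.840000)/(0.049859 - (-0.038137))
       = 0.823943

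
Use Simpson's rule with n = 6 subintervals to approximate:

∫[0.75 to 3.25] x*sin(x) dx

f(x) = x*sin(x)
a = 0.75, b = 3.25, n = 6
h = (b - a)/n = 0.416667

Simpson's rule: (h/3)[f(x₀) + 4f(x₁) + 2f(x₂) + ... + f(xₙ)]

x_0 = 0.7500, f(x_0) = 0.511229, coefficient = 1
x_1 = 1.1667, f(x_1) = 1.072686, coefficient = 4
x_2 = 1.5833, f(x_2) = 1.583209, coefficient = 2
x_3 = 2.0000, f(x_3) = 1.818595, coefficient = 4
x_4 = 2.4167, f(x_4) = 1.602443, coefficient = 2
x_5 = 2.8333, f(x_5) = 0.859635, coefficient = 4
x_6 = 3.2500, f(x_6) = -0.351634, coefficient = 1

I ≈ (0.416667/3) × 21.534561 = 2.990911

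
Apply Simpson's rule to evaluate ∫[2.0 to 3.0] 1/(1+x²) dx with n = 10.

f(x) = 1/(1+x²)
a = 2.0, b = 3.0, n = 10
h = (b - a)/n = 0.100000

Simpson's rule: (h/3)[f(x₀) + 4f(x₁) + 2f(x₂) + ... + f(xₙ)]

x_0 = 2.0000, f(x_0) = 0.200000, coefficient = 1
x_1 = 2.1000, f(x_1) = 0.184843, coefficient = 4
x_2 = 2.2000, f(x_2) = 0.171233, coefficient = 2
x_3 = 2.3000, f(x_3) = 0.158983, coefficient = 4
x_4 = 2.4000, f(x_4) = 0.147929, coefficient = 2
x_5 = 2.5000, f(x_5) = 0.137931, coefficient = 4
x_6 = 2.6000, f(x_6) = 0.128866, coefficient = 2
x_7 = 2.7000, f(x_7) = 0.120627, coefficient = 4
x_8 = 2.8000, f(x_8) = 0.113122, coefficient = 2
x_9 = 2.9000, f(x_9) = 0.106270, coefficient = 4
x_10 = 3.0000, f(x_10) = 0.100000, coefficient = 1

I ≈ (0.100000/3) × 4.256915 = 0.141897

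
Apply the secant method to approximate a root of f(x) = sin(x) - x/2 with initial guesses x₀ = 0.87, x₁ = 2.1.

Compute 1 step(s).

f(x) = sin(x) - x/2
x₀ = 0.87, x₁ = 2.1

Secant formula: x_{n+1} = x_n - f(x_n)(x_n - x_{n-1})/(f(x_n) - f(x_{n-1}))

Iteration 1:
  f(0.870000) = 0.329329
  f(2.100000) = -0.186791
  x_2 = 2.100000 - (-0.186791)×(2.100000 - 0.870000)/(-0.186791 - 0.329329)
       = 1.654846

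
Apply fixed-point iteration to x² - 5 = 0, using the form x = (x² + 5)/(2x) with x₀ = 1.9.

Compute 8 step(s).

Equation: x² - 5 = 0
Fixed-point form: x = (x² + 5)/(2x)
x₀ = 1.9

x_1 = g(1.900000) = 2.265789
x_2 = g(2.265789) = 2.236263
x_3 = g(2.236263) = 2.236068
x_4 = g(2.236068) = 2.236068
x_5 = g(2.236068) = 2.236068
x_6 = g(2.236068) = 2.236068
x_7 = g(2.236068) = 2.236068
x_8 = g(2.236068) = 2.236068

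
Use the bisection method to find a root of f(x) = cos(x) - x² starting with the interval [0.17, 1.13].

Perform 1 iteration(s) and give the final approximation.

f(x) = cos(x) - x²
Initial interval: [0.17, 1.13]

Iteration 1:
  c_1 = (0.170000 + 1.130000)/2 = 0.650000
  f(c_1) = f(0.650000) = 0.373584
  f(a) × f(c) ≥ 0, new interval: [0.650000, 1.130000]

After 1 iteration(s), the approximation is c_1 = 0.650000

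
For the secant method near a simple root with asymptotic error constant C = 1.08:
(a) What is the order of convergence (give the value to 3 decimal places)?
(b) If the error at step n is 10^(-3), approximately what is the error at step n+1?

(a) Secant method has superlinear convergence with order φ = (1+√5)/2 ≈ 1.618.
    This means |e_{n+1}| ≈ C|e_n|^1.618.

(b) With |e_n| = 10^(-3) and C = 1.08:
    |e_{n+1}| ≈ 1.08 × (10^(-3))^1.618 = 1.08 × 10^(-4.85)

(a) ≈ 1.618 (golden ratio); (b) |e_{n+1}| ≈ 1.511e-05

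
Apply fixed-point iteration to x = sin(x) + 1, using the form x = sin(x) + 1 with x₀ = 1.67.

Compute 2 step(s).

Equation: x = sin(x) + 1
Fixed-point form: x = sin(x) + 1
x₀ = 1.67

x_1 = g(1.670000) = 1.995083
x_2 = g(1.995083) = 1.911332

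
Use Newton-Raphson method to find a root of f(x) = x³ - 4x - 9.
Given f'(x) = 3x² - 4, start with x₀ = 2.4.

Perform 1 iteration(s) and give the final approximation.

f(x) = x³ - 4x - 9
f'(x) = 3x² - 4
x₀ = 2.4

Newton-Raphson formula: x_{n+1} = x_n - f(x_n)/f'(x_n)

Iteration 1:
  f(2.400000) = -4.776000
  f'(2.400000) = 13.280000
  x_1 = 2.400000 - (-4.776000)/13.280000 = 2.759639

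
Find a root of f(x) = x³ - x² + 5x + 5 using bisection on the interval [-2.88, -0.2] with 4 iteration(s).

f(x) = x³ - x² + 5x + 5
Initial interval: [-2.88, -0.2]

Iteration 1:
  c_1 = (-2.880000 + (-0.200000))/2 = -1.540000
  f(c_1) = f(-1.540000) = -8.723864
  f(a) × f(c) ≥ 0, new interval: [-1.540000, -0.200000]
Iteration 2:
  c_2 = (-1.540000 + (-0.200000))/2 = -0.870000
  f(c_2) = f(-0.870000) = -0.765403
  f(a) × f(c) ≥ 0, new interval: [-0.870000, -0.200000]
Iteration 3:
  c_3 = (-0.870000 + (-0.200000))/2 = -0.535000
  f(c_3) = f(-0.535000) = 1.885645
  f(a) × f(c) < 0, new interval: [-0.870000, -0.535000]
Iteration 4:
  c_4 = (-0.870000 + (-0.535000))/2 = -0.702500
  f(c_4) = f(-0.702500) = 0.647306
  f(a) × f(c) < 0, new interval: [-0.870000, -0.702500]

After 4 iteration(s), the approximation is c_4 = -0.702500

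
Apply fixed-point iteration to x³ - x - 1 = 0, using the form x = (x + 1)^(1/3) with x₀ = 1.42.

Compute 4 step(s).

Equation: x³ - x - 1 = 0
Fixed-point form: x = (x + 1)^(1/3)
x₀ = 1.42

x_1 = g(1.420000) = 1.342575
x_2 = g(1.342575) = 1.328101
x_3 = g(1.328101) = 1.325360
x_4 = g(1.325360) = 1.324840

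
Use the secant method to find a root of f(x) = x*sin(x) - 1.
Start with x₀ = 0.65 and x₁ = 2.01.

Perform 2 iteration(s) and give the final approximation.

f(x) = x*sin(x) - 1
x₀ = 0.65, x₁ = 2.01

Secant formula: x_{n+1} = x_n - f(x_n)(x_n - x_{n-1})/(f(x_n) - f(x_{n-1}))

Iteration 1:
  f(0.650000) = -0.606629
  f(2.010000) = 0.819232
  x_2 = 2.010000 - 0.819232×(2.010000 - 0.650000)/(0.819232 - (-0.606629))
       = 1.228608
Iteration 2:
  f(2.010000) = 0.819232
  f(1.228608) = 0.157377
  x_3 = 1.228608 - 0.157377×(1.228608 - 2.010000)/(0.157377 - 0.819232)
       = 1.042808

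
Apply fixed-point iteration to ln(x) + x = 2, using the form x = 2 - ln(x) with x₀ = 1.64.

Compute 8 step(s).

Equation: ln(x) + x = 2
Fixed-point form: x = 2 - ln(x)
x₀ = 1.64

x_1 = g(1.640000) = 1.505304
x_2 = g(1.505304) = 1.591005
x_3 = g(1.591005) = 1.535634
x_4 = g(1.535634) = 1.571057
x_5 = g(1.571057) = 1.548252
x_6 = g(1.548252) = 1.562874
x_7 = g(1.562874) = 1.553474
x_8 = g(1.553474) = 1.559506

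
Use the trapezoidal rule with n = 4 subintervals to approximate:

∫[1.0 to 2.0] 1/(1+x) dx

f(x) = 1/(1+x)
a = 1.0, b = 2.0, n = 4
h = (b - a)/n = 0.250000

Trapezoidal rule: (h/2)[f(x₀) + 2f(x₁) + 2f(x₂) + ... + f(xₙ)]

x_0 = 1.0000, f(x_0) = 0.500000, coefficient = 1
x_1 = 1.2500, f(x_1) = 0.444444, coefficient = 2
x_2 = 1.5000, f(x_2) = 0.400000, coefficient = 2
x_3 = 1.7500, f(x_3) = 0.363636, coefficient = 2
x_4 = 2.0000, f(x_4) = 0.333333, coefficient = 1

I ≈ (0.250000/2) × 3.249495 = 0.406187
Exact value: 0.405465
Error: 0.000722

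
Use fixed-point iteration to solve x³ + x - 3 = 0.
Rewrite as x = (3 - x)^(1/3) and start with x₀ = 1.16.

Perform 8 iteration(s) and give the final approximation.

Equation: x³ + x - 3 = 0
Fixed-point form: x = (3 - x)^(1/3)
x₀ = 1.16

x_1 = g(1.160000) = 1.225385
x_2 = g(1.225385) = 1.210695
x_3 = g(1.210695) = 1.214026
x_4 = g(1.214026) = 1.213272
x_5 = g(1.213272) = 1.213443
x_6 = g(1.213443) = 1.213405
x_7 = g(1.213405) = 1.213413
x_8 = g(1.213413) = 1.213411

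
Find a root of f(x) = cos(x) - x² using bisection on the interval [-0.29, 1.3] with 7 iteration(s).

f(x) = cos(x) - x²
Initial interval: [-0.29, 1.3]

Iteration 1:
  c_1 = (-0.290000 + 1.300000)/2 = 0.505000
  f(c_1) = f(0.505000) = 0.620149
  f(a) × f(c) ≥ 0, new interval: [0.505000, 1.300000]
Iteration 2:
  c_2 = (0.505000 + 1.300000)/2 = 0.902500
  f(c_2) = f(0.902500) = -0.194857
  f(a) × f(c) < 0, new interval: [0.505000, 0.902500]
Iteration 3:
  c_3 = (0.505000 + 0.902500)/2 = 0.703750
  f(c_3) = f(0.703750) = 0.267157
  f(a) × f(c) ≥ 0, new interval: [0.703750, 0.902500]
Iteration 4:
  c_4 = (0.703750 + 0.902500)/2 = 0.803125
  f(c_4) = f(0.803125) = 0.049452
  f(a) × f(c) ≥ 0, new interval: [0.803125, 0.902500]
Iteration 5:
  c_5 = (0.803125 + 0.902500)/2 = 0.852813
  f(c_5) = f(0.852813) = -0.069422
  f(a) × f(c) < 0, new interval: [0.803125, 0.852813]
Iteration 6:
  c_6 = (0.803125 + 0.852813)/2 = 0.827969
  f(c_6) = f(0.827969) = -0.009159
  f(a) × f(c) < 0, new interval: [0.803125, 0.827969]
Iteration 7:
  c_7 = (0.803125 + 0.827969)/2 = 0.815547
  f(c_7) = f(0.815547) = 0.020354
  f(a) × f(c) ≥ 0, new interval: [0.815547, 0.827969]

After 7 iteration(s), the approximation is c_7 = 0.815547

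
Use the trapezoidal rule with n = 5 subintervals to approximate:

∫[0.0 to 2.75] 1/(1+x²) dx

f(x) = 1/(1+x²)
a = 0.0, b = 2.75, n = 5
h = (b - a)/n = 0.550000

Trapezoidal rule: (h/2)[f(x₀) + 2f(x₁) + 2f(x₂) + ... + f(xₙ)]

x_0 = 0.0000, f(x_0) = 1.000000, coefficient = 1
x_1 = 0.5500, f(x_1) = 0.767754, coefficient = 2
x_2 = 1.1000, f(x_2) = 0.452489, coefficient = 2
x_3 = 1.6500, f(x_3) = 0.268637, coefficient = 2
x_4 = 2.2000, f(x_4) = 0.171233, coefficient = 2
x_5 = 2.7500, f(x_5) = 0.116788, coefficient = 1

I ≈ (0.550000/2) × 4.437013 = 1.220179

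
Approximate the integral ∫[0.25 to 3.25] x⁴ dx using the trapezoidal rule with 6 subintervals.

f(x) = x⁴
a = 0.25, b = 3.25, n = 6
h = (b - a)/n = 0.500000

Trapezoidal rule: (h/2)[f(x₀) + 2f(x₁) + 2f(x₂) + ... + f(xₙ)]

x_0 = 0.2500, f(x_0) = 0.003906, coefficient = 1
x_1 = 0.7500, f(x_1) = 0.316406, coefficient = 2
x_2 = 1.2500, f(x_2) = 2.441406, coefficient = 2
x_3 = 1.7500, f(x_3) = 9.378906, coefficient = 2
x_4 = 2.2500, f(x_4) = 25.628906, coefficient = 2
x_5 = 2.7500, f(x_5) = 57.191406, coefficient = 2
x_6 = 3.2500, f(x_6) = 111.566406, coefficient = 1

I ≈ (0.500000/2) × 301.484375 = 75.371094
Exact value: 72.517969
Error: 2.853125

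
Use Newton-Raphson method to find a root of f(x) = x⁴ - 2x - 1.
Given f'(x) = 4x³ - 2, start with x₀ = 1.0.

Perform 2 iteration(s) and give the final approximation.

f(x) = x⁴ - 2x - 1
f'(x) = 4x³ - 2
x₀ = 1.0

Newton-Raphson formula: x_{n+1} = x_n - f(x_n)/f'(x_n)

Iteration 1:
  f(1.000000) = -2.000000
  f'(1.000000) = 2.000000
  x_1 = 1.000000 - (-2.000000)/2.000000 = 2.000000
Iteration 2:
  f(2.000000) = 11.000000
  f'(2.000000) = 30.000000
  x_2 = 2.000000 - 11.000000/30.000000 = 1.633333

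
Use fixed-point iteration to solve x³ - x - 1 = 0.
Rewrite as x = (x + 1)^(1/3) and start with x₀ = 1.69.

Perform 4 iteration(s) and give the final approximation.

Equation: x³ - x - 1 = 0
Fixed-point form: x = (x + 1)^(1/3)
x₀ = 1.69

x_1 = g(1.690000) = 1.390755
x_2 = g(1.390755) = 1.337145
x_3 = g(1.337145) = 1.327074
x_4 = g(1.327074) = 1.325165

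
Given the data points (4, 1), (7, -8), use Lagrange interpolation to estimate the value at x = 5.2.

Lagrange interpolation formula:
P(x) = Σ yᵢ × Lᵢ(x)
where Lᵢ(x) = Π_{j≠i} (x - xⱼ)/(xᵢ - xⱼ)

L_0(5.2) = (5.2 - 7)/(4 - 7) = 0.600000
L_1(5.2) = (5.2 - 4)/(7 - 4) = 0.400000

P(5.2) = 1×L_0(5.2) + (-8)×L_1(5.2)
P(5.2) = -2.600000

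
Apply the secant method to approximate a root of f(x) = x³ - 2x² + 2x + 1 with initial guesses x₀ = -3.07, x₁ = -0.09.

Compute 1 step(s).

f(x) = x³ - 2x² + 2x + 1
x₀ = -3.07, x₁ = -0.09

Secant formula: x_{n+1} = x_n - f(x_n)(x_n - x_{n-1})/(f(x_n) - f(x_{n-1}))

Iteration 1:
  f(-3.070000) = -52.924243
  f(-0.090000) = 0.803071
  x_2 = -0.090000 - 0.803071×(-0.090000 - (-3.070000))/(0.803071 - (-52.924243))
       = -0.134543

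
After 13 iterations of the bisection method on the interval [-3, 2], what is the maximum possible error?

Bisection error bound: |error| ≤ (b-a)/2^n
|error| ≤ (2 - (-3))/2^13 = 5/2^13
|error| ≤ 0.0006103516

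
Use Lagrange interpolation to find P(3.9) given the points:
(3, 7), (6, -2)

Lagrange interpolation formula:
P(x) = Σ yᵢ × Lᵢ(x)
where Lᵢ(x) = Π_{j≠i} (x - xⱼ)/(xᵢ - xⱼ)

L_0(3.9) = (3.9 - 6)/(3 - 6) = 0.700000
L_1(3.9) = (3.9 - 3)/(6 - 3) = 0.300000

P(3.9) = 7×L_0(3.9) + (-2)×L_1(3.9)
P(3.9) = 4.300000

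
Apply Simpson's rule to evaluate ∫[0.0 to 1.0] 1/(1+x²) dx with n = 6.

f(x) = 1/(1+x²)
a = 0.0, b = 1.0, n = 6
h = (b - a)/n = 0.166667

Simpson's rule: (h/3)[f(x₀) + 4f(x₁) + 2f(x₂) + ... + f(xₙ)]

x_0 = 0.0000, f(x_0) = 1.000000, coefficient = 1
x_1 = 0.1667, f(x_1) = 0.972973, coefficient = 4
x_2 = 0.3333, f(x_2) = 0.900000, coefficient = 2
x_3 = 0.5000, f(x_3) = 0.800000, coefficient = 4
x_4 = 0.6667, f(x_4) = 0.692308, coefficient = 2
x_5 = 0.8333, f(x_5) = 0.590164, coefficient = 4
x_6 = 1.0000, f(x_6) = 0.500000, coefficient = 1

I ≈ (0.166667/3) × 14.137163 = 0.785398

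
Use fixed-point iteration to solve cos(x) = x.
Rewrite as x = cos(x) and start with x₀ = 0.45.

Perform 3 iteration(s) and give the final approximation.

Equation: cos(x) = x
Fixed-point form: x = cos(x)
x₀ = 0.45

x_1 = g(0.450000) = 0.900447
x_2 = g(0.900447) = 0.621260
x_3 = g(0.621260) = 0.813146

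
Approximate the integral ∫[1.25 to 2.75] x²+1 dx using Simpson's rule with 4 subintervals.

f(x) = x²+1
a = 1.25, b = 2.75, n = 4
h = (b - a)/n = 0.375000

Simpson's rule: (h/3)[f(x₀) + 4f(x₁) + 2f(x₂) + ... + f(xₙ)]

x_0 = 1.2500, f(x_0) = 2.562500, coefficient = 1
x_1 = 1.6250, f(x_1) = 3.640625, coefficient = 4
x_2 = 2.0000, f(x_2) = 5.000000, coefficient = 2
x_3 = 2.3750, f(x_3) = 6.640625, coefficient = 4
x_4 = 2.7500, f(x_4) = 8.562500, coefficient = 1

I ≈ (0.375000/3) × 62.250000 = 7.781250
Exact value: 7.781250
Error: 0.000000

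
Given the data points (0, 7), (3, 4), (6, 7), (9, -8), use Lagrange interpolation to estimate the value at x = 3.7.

Lagrange interpolation formula:
P(x) = Σ yᵢ × Lᵢ(x)
where Lᵢ(x) = Π_{j≠i} (x - xⱼ)/(xᵢ - xⱼ)

L_0(3.7) = (3.7 - 3)/(0 - 3) × (3.7 - 6)/(0 - 6) × (3.7 - 9)/(0 - 9) = -0.052673
L_1(3.7) = (3.7 - 0)/(3 - 0) × (3.7 - 6)/(3 - 6) × (3.7 - 9)/(3 - 9) = 0.835241
L_2(3.7) = (3.7 - 0)/(6 - 0) × (3.7 - 3)/(6 - 3) × (3.7 - 9)/(6 - 9) = 0.254204
L_3(3.7) = (3.7 - 0)/(9 - 0) × (3.7 - 3)/(9 - 3) × (3.7 - 6)/(9 - 6) = -0.036772

P(3.7) = 7×L_0(3.7) + 4×L_1(3.7) + 7×L_2(3.7) + (-8)×L_3(3.7)
P(3.7) = 5.045852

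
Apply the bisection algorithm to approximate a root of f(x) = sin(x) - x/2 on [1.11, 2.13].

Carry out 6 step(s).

f(x) = sin(x) - x/2
Initial interval: [1.11, 2.13]

Iteration 1:
  c_1 = (1.110000 + 2.130000)/2 = 1.620000
  f(c_1) = f(1.620000) = 0.188790
  f(a) × f(c) ≥ 0, new interval: [1.620000, 2.130000]
Iteration 2:
  c_2 = (1.620000 + 2.130000)/2 = 1.875000
  f(c_2) = f(1.875000) = 0.016586
  f(a) × f(c) ≥ 0, new interval: [1.875000, 2.130000]
Iteration 3:
  c_3 = (1.875000 + 2.130000)/2 = 2.002500
  f(c_3) = f(2.002500) = -0.092996
  f(a) × f(c) < 0, new interval: [1.875000, 2.002500]
Iteration 4:
  c_4 = (1.875000 + 2.002500)/2 = 1.938750
  f(c_4) = f(1.938750) = -0.036310
  f(a) × f(c) < 0, new interval: [1.875000, 1.938750]
Iteration 5:
  c_5 = (1.875000 + 1.938750)/2 = 1.906875
  f(c_5) = f(1.906875) = -0.009382
  f(a) × f(c) < 0, new interval: [1.875000, 1.906875]
Iteration 6:
  c_6 = (1.875000 + 1.906875)/2 = 1.890937
  f(c_6) = f(1.890937) = 0.003722
  f(a) × f(c) ≥ 0, new interval: [1.890937, 1.906875]

After 6 iteration(s), the approximation is c_6 = 1.890937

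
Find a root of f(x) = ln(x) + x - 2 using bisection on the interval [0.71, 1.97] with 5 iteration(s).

f(x) = ln(x) + x - 2
Initial interval: [0.71, 1.97]

Iteration 1:
  c_1 = (0.710000 + 1.970000)/2 = 1.340000
  f(c_1) = f(1.340000) = -0.367330
  f(a) × f(c) ≥ 0, new interval: [1.340000, 1.970000]
Iteration 2:
  c_2 = (1.340000 + 1.970000)/2 = 1.655000
  f(c_2) = f(1.655000) = 0.158801
  f(a) × f(c) < 0, new interval: [1.340000, 1.655000]
Iteration 3:
  c_3 = (1.340000 + 1.655000)/2 = 1.497500
  f(c_3) = f(1.497500) = -0.098703
  f(a) × f(c) ≥ 0, new interval: [1.497500, 1.655000]
Iteration 4:
  c_4 = (1.497500 + 1.655000)/2 = 1.576250
  f(c_4) = f(1.576250) = 0.031299
  f(a) × f(c) < 0, new interval: [1.497500, 1.576250]
Iteration 5:
  c_5 = (1.497500 + 1.576250)/2 = 1.536875
  f(c_5) = f(1.536875) = -0.033374
  f(a) × f(c) ≥ 0, new interval: [1.536875, 1.576250]

After 5 iteration(s), the approximation is c_5 = 1.536875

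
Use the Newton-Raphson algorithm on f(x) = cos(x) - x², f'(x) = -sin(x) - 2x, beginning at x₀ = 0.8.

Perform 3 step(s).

f(x) = cos(x) - x²
f'(x) = -sin(x) - 2x
x₀ = 0.8

Newton-Raphson formula: x_{n+1} = x_n - f(x_n)/f'(x_n)

Iteration 1:
  f(0.800000) = 0.056707
  f'(0.800000) = -2.317356
  x_1 = 0.800000 - 0.056707/(-2.317356) = 0.824470
Iteration 2:
  f(0.824470) = -0.000806
  f'(0.824470) = -2.383129
  x_2 = 0.824470 - (-0.000806)/(-2.383129) = 0.824132
Iteration 3:
  f(0.824132) = 0.000000
  f'(0.824132) = -2.382224
  x_3 = 0.824132 - 0.000000/(-2.382224) = 0.824132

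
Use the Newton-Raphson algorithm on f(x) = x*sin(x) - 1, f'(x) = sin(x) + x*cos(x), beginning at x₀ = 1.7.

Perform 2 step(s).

f(x) = x*sin(x) - 1
f'(x) = sin(x) + x*cos(x)
x₀ = 1.7

Newton-Raphson formula: x_{n+1} = x_n - f(x_n)/f'(x_n)

Iteration 1:
  f(1.700000) = 0.685830
  f'(1.700000) = 0.772629
  x_1 = 1.700000 - 0.685830/0.772629 = 0.812342
Iteration 2:
  f(0.812342) = -0.410320
  f'(0.812342) = 1.284629
  x_2 = 0.812342 - (-0.410320)/1.284629 = 1.131750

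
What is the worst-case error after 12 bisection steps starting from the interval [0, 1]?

Bisection error bound: |error| ≤ (b-a)/2^n
|error| ≤ (1 - 0)/2^12 = 1/2^12
|error| ≤ 0.0002441406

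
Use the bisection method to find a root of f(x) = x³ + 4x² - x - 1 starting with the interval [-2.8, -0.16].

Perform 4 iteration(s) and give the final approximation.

f(x) = x³ + 4x² - x - 1
Initial interval: [-2.8, -0.16]

Iteration 1:
  c_1 = (-2.800000 + (-0.160000))/2 = -1.480000
  f(c_1) = f(-1.480000) = 5.999808
  f(a) × f(c) ≥ 0, new interval: [-1.480000, -0.160000]
Iteration 2:
  c_2 = (-1.480000 + (-0.160000))/2 = -0.820000
  f(c_2) = f(-0.820000) = 1.958232
  f(a) × f(c) ≥ 0, new interval: [-0.820000, -0.160000]
Iteration 3:
  c_3 = (-0.820000 + (-0.160000))/2 = -0.490000
  f(c_3) = f(-0.490000) = 0.332751
  f(a) × f(c) ≥ 0, new interval: [-0.490000, -0.160000]
Iteration 4:
  c_4 = (-0.490000 + (-0.160000))/2 = -0.325000
  f(c_4) = f(-0.325000) = -0.286828
  f(a) × f(c) < 0, new interval: [-0.490000, -0.325000]

After 4 iteration(s), the approximation is c_4 = -0.325000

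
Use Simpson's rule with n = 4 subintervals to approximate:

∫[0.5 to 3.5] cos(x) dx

f(x) = cos(x)
a = 0.5, b = 3.5, n = 4
h = (b - a)/n = 0.750000

Simpson's rule: (h/3)[f(x₀) + 4f(x₁) + 2f(x₂) + ... + f(xₙ)]

x_0 = 0.5000, f(x_0) = 0.877583, coefficient = 1
x_1 = 1.2500, f(x_1) = 0.315322, coefficient = 4
x_2 = 2.0000, f(x_2) = -0.416147, coefficient = 2
x_3 = 2.7500, f(x_3) = -0.924302, coefficient = 4
x_4 = 3.5000, f(x_4) = -0.936457, coefficient = 1

I ≈ (0.750000/3) × -3.327088 = -0.831772
Exact value: -0.830209
Error: 0.001563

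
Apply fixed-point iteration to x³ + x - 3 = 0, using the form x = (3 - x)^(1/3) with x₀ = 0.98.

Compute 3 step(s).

Equation: x³ + x - 3 = 0
Fixed-point form: x = (3 - x)^(1/3)
x₀ = 0.98

x_1 = g(0.980000) = 1.264107
x_2 = g(1.264107) = 1.201824
x_3 = g(1.201824) = 1.216029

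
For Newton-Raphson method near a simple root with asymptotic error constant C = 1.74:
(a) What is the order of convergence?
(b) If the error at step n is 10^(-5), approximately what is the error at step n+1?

(a) Newton-Raphson has quadratic (order 2) convergence near simple roots.
    This means |e_{n+1}| ≈ C|e_n|².

(b) With |e_n| = 10^(-5) and C = 1.74:
    |e_{n+1}| ≈ 1.74 × (10^(-5))² = 1.74 × 10^(-10)

(a) 2 (quadratic); (b) |e_{n+1}| ≈ 1.740e-10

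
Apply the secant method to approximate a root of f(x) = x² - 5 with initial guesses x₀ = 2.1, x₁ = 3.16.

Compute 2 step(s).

f(x) = x² - 5
x₀ = 2.1, x₁ = 3.16

Secant formula: x_{n+1} = x_n - f(x_n)(x_n - x_{n-1})/(f(x_n) - f(x_{n-1}))

Iteration 1:
  f(2.100000) = -0.590000
  f(3.160000) = 4.985600
  x_2 = 3.160000 - 4.985600×(3.160000 - 2.100000)/(4.985600 - (-0.590000))
       = 2.212167
Iteration 2:
  f(3.160000) = 4.985600
  f(2.212167) = -0.106316
  x_3 = 2.212167 - (-0.106316)×(2.212167 - 3.160000)/(-0.106316 - 4.985600)
       = 2.231957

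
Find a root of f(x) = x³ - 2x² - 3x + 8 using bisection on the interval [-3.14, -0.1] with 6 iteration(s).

f(x) = x³ - 2x² - 3x + 8
Initial interval: [-3.14, -0.1]

Iteration 1:
  c_1 = (-3.140000 + (-0.100000))/2 = -1.620000
  f(c_1) = f(-1.620000) = 3.359672
  f(a) × f(c) < 0, new interval: [-3.140000, -1.620000]
Iteration 2:
  c_2 = (-3.140000 + (-1.620000))/2 = -2.380000
  f(c_2) = f(-2.380000) = -9.670072
  f(a) × f(c) ≥ 0, new interval: [-2.380000, -1.620000]
Iteration 3:
  c_3 = (-2.380000 + (-1.620000))/2 = -2.000000
  f(c_3) = f(-2.000000) = -2.000000
  f(a) × f(c) ≥ 0, new interval: [-2.000000, -1.620000]
Iteration 4:
  c_4 = (-2.000000 + (-1.620000))/2 = -1.810000
  f(c_4) = f(-1.810000) = 0.948059
  f(a) × f(c) < 0, new interval: [-2.000000, -1.810000]
Iteration 5:
  c_5 = (-2.000000 + (-1.810000))/2 = -1.905000
  f(c_5) = f(-1.905000) = -0.456343
  f(a) × f(c) ≥ 0, new interval: [-1.905000, -1.810000]
Iteration 6:
  c_6 = (-1.905000 + (-1.810000))/2 = -1.857500
  f(c_6) = f(-1.857500) = 0.262944
  f(a) × f(c) < 0, new interval: [-1.905000, -1.857500]

After 6 iteration(s), the approximation is c_6 = -1.857500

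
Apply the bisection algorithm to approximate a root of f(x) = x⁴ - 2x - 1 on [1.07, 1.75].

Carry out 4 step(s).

f(x) = x⁴ - 2x - 1
Initial interval: [1.07, 1.75]

Iteration 1:
  c_1 = (1.070000 + 1.750000)/2 = 1.410000
  f(c_1) = f(1.410000) = 0.132542
  f(a) × f(c) < 0, new interval: [1.070000, 1.410000]
Iteration 2:
  c_2 = (1.070000 + 1.410000)/2 = 1.240000
  f(c_2) = f(1.240000) = -1.115786
  f(a) × f(c) ≥ 0, new interval: [1.240000, 1.410000]
Iteration 3:
  c_3 = (1.240000 + 1.410000)/2 = 1.325000
  f(c_3) = f(1.325000) = -0.567781
  f(a) × f(c) ≥ 0, new interval: [1.325000, 1.410000]
Iteration 4:
  c_4 = (1.325000 + 1.410000)/2 = 1.367500
  f(c_4) = f(1.367500) = -0.237890
  f(a) × f(c) ≥ 0, new interval: [1.367500, 1.410000]

After 4 iteration(s), the approximation is c_4 = 1.367500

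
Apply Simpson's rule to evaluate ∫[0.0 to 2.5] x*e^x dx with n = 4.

f(x) = x*e^x
a = 0.0, b = 2.5, n = 4
h = (b - a)/n = 0.625000

Simpson's rule: (h/3)[f(x₀) + 4f(x₁) + 2f(x₂) + ... + f(xₙ)]

x_0 = 0.0000, f(x_0) = 0.000000, coefficient = 1
x_1 = 0.6250, f(x_1) = 1.167654, coefficient = 4
x_2 = 1.2500, f(x_2) = 4.362929, coefficient = 2
x_3 = 1.8750, f(x_3) = 12.226536, coefficient = 4
x_4 = 2.5000, f(x_4) = 30.456235, coefficient = 1

I ≈ (0.625000/3) × 92.758851 = 19.324761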